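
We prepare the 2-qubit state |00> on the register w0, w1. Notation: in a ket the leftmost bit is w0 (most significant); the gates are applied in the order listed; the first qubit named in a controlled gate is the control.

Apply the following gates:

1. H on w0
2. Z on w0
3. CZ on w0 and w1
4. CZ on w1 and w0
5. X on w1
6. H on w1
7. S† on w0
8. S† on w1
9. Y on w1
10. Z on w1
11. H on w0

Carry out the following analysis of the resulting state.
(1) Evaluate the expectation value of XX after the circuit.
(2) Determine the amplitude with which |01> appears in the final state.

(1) In the final state, XX has expectation 0.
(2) The amplitude on |01> is sqrt(2)*(1 - I)/4.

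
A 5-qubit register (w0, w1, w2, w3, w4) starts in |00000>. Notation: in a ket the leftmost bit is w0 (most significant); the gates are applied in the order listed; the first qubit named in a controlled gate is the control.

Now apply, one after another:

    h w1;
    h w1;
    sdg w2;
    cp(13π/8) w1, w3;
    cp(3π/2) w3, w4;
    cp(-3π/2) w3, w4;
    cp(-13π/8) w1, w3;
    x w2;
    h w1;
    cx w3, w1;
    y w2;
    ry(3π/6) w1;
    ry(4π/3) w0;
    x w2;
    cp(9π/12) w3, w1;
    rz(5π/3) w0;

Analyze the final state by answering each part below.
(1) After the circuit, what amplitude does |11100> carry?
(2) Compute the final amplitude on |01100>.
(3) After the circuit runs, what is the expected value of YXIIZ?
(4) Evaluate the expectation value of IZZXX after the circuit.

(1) The amplitude on |11100> is sqrt(3)*exp(I*pi/3)/2.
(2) |01100> carries amplitude -exp(2*I*pi/3)/2 in the final state.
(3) The expectation value of YXIIZ is 0.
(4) The observable IZZXX averages to 0.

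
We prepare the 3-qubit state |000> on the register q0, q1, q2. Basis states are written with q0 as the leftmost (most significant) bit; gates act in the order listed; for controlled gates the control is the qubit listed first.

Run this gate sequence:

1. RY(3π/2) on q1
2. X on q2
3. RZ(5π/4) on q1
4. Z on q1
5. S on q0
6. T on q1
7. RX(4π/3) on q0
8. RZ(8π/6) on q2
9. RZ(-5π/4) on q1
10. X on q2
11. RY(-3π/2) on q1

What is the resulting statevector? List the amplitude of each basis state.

The final amplitudes are -exp(2*I*pi/3)/4 + exp(11*I*pi/12)/4 on |000>, 0 on |001>, -exp(2*I*pi/3)/4 - exp(11*I*pi/12)/4 on |010>, 0 on |011>, sqrt(3)*(-exp(5*I*pi/12) + exp(I*pi/6))/4 on |100>, 0 on |101>, sqrt(3)*(1 + exp(I*pi/4))*exp(I*pi/6)/4 on |110>, 0 on |111>.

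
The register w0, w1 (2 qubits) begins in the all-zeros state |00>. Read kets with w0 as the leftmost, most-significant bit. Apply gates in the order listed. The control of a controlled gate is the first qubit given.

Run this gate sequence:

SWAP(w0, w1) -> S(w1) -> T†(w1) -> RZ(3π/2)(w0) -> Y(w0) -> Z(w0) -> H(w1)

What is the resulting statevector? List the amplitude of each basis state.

The resulting statevector has amplitude 0 on |00>, 0 on |01>, sqrt(2)*exp(3*I*pi/4)/2 on |10>, sqrt(2)*exp(3*I*pi/4)/2 on |11>.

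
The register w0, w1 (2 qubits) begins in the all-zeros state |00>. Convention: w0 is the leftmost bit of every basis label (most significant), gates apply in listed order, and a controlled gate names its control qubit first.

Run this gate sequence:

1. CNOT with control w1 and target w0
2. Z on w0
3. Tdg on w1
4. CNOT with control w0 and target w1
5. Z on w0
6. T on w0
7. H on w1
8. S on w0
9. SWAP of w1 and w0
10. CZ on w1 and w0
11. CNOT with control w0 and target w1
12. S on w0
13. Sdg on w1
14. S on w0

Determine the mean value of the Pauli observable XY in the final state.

The expectation value of XY is 1.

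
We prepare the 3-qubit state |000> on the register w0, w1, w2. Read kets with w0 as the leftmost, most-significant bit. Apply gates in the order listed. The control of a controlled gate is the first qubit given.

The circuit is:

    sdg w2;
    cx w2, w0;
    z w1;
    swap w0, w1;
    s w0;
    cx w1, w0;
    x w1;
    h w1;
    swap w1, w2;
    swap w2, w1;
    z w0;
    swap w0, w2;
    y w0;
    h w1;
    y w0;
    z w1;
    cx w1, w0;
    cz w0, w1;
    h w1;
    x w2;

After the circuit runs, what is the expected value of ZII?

The expectation value of ZII is -1.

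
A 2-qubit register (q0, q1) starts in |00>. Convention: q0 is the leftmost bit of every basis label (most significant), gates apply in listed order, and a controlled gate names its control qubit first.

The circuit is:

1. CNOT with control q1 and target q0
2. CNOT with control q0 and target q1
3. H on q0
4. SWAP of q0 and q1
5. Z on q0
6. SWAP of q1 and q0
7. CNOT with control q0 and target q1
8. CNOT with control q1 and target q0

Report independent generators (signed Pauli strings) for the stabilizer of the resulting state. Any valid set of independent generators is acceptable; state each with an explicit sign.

The stabilizer group can be generated by +IX, +ZI, among other valid generating sets.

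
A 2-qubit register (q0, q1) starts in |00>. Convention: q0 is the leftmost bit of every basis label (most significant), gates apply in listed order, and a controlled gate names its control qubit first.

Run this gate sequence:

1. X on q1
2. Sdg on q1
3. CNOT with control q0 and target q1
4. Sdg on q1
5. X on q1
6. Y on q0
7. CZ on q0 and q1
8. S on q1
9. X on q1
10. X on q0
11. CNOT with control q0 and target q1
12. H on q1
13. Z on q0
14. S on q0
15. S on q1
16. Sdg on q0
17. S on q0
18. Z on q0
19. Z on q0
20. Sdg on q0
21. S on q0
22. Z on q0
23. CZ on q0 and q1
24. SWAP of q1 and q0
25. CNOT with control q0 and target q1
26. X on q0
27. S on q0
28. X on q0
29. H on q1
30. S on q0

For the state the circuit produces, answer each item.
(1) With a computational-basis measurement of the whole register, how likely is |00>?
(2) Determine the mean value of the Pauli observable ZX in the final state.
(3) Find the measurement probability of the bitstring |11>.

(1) A full measurement returns |00> with probability 1/4. Key observation: the block from step 16 through step 21 cancels to the identity and can be dropped.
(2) The observable ZX averages to 1.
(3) Outcome |11> occurs with probability 1/4.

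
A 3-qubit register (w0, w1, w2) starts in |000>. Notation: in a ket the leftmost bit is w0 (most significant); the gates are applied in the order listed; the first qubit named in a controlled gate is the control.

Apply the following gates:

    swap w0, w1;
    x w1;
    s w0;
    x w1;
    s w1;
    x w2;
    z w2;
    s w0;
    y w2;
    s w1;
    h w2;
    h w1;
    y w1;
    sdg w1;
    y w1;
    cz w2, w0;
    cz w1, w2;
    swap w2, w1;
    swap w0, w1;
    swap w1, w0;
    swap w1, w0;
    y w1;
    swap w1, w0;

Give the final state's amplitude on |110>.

The amplitude on |110> is I/2.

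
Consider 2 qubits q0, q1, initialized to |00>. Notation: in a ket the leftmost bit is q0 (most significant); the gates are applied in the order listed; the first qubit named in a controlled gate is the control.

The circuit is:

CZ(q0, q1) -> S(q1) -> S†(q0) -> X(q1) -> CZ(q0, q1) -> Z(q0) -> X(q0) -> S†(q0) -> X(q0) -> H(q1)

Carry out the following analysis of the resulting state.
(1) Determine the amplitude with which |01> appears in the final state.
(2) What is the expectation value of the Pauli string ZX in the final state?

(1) The final state's coefficient on |01> equals sqrt(2)*I/2.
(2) The expectation value of ZX is -1.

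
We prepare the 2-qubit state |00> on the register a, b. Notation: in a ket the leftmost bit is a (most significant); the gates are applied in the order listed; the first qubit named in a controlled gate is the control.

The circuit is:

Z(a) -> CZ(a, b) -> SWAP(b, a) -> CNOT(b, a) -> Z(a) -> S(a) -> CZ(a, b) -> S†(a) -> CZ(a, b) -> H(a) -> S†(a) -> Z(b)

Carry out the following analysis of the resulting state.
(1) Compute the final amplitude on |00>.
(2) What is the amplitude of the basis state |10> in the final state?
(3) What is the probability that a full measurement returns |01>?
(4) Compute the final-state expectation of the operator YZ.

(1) The final state's coefficient on |00> equals sqrt(2)/2.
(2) The amplitude on |10> is -sqrt(2)*I/2.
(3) Outcome |01> occurs with probability 0.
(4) In the final state, YZ has expectation -1.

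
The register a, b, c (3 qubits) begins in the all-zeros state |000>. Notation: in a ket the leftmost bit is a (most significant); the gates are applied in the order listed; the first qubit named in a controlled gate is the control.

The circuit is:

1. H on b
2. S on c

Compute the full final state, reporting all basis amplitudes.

The final amplitudes are sqrt(2)/2 on |000>, sqrt(2)/2 on |010>, and 0 on every other basis state.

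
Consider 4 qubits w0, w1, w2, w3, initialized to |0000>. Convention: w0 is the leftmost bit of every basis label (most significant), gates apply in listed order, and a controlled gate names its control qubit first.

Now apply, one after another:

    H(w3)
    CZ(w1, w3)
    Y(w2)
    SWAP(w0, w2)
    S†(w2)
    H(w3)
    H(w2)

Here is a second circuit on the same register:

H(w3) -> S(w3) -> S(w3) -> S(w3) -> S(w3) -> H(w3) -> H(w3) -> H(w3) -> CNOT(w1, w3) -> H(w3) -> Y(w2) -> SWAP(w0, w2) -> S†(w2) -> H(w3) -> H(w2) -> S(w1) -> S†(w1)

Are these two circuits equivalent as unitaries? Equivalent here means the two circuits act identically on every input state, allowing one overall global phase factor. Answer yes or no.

Yes, they are equivalent — the unitaries differ by at most a global phase.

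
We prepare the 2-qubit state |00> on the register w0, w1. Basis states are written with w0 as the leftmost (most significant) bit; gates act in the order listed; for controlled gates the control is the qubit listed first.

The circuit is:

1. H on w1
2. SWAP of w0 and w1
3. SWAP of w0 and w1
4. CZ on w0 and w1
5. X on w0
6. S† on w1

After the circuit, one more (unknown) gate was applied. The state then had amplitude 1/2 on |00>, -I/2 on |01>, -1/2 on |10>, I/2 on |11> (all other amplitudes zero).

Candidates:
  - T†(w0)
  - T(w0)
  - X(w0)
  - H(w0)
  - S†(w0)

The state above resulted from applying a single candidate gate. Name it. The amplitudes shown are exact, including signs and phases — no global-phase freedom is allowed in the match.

It was H(w0) that produced the state shown. Key observation: the block from step 2 through step 3 cancels to the identity and can be dropped.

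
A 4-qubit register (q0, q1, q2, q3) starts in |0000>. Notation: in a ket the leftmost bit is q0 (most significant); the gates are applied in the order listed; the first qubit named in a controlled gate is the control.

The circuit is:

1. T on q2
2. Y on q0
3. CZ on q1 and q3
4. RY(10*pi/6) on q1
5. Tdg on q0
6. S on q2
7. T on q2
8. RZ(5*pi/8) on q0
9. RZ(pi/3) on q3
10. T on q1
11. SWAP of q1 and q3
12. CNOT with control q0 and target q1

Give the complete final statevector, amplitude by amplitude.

After the circuit, the state carries amplitude -sqrt(3)*exp(19*I*pi/48)/2 on |1100>, exp(31*I*pi/48)/2 on |1101>, and 0 on every other basis state.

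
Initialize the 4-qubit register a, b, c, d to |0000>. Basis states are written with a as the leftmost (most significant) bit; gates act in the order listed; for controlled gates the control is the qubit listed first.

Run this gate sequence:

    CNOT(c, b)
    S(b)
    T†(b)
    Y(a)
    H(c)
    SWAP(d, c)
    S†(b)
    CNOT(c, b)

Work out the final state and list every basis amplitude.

After the circuit, the state carries amplitude sqrt(2)*I/2 on |1000>, sqrt(2)*I/2 on |1001>, and 0 on every other basis state.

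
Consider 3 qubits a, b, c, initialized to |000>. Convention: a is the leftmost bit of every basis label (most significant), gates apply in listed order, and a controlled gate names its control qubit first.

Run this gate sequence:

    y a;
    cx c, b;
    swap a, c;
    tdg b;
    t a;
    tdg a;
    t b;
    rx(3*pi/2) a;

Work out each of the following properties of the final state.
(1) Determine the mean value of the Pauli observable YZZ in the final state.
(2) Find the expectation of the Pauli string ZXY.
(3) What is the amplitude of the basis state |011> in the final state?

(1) In the final state, YZZ has expectation -1.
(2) In the final state, ZXY has expectation 0.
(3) |011> carries amplitude 0 in the final state.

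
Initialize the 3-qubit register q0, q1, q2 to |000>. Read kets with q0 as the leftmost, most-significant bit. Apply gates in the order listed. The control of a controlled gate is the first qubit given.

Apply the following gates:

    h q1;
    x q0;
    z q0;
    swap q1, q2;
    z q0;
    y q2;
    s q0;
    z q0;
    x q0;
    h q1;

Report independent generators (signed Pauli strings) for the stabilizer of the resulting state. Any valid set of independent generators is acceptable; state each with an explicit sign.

One valid set of independent stabilizer generators is +IXI, -IIX, +ZII (any independent generating set of the same group is equally correct).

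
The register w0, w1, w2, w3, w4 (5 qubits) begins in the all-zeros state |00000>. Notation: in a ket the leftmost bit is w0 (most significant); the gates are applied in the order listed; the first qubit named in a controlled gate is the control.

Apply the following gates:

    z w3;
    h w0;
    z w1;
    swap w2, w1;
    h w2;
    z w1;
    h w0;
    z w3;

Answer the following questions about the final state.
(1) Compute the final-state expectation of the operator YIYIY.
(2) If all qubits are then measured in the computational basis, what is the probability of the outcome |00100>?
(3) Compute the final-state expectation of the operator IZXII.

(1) The expectation value of YIYIY is 0.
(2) Outcome |00100> occurs with probability 1/2.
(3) The observable IZXII averages to 1.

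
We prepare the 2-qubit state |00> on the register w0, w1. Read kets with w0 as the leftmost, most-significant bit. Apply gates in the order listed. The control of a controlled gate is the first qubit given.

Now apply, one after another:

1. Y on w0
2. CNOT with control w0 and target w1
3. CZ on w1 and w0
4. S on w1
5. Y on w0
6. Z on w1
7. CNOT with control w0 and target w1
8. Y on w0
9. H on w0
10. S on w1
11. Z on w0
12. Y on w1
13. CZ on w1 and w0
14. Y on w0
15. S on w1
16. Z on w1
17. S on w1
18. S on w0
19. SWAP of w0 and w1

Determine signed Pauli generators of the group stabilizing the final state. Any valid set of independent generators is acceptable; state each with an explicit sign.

The stabilizer group can be generated by -IY, +ZI, among other valid generating sets.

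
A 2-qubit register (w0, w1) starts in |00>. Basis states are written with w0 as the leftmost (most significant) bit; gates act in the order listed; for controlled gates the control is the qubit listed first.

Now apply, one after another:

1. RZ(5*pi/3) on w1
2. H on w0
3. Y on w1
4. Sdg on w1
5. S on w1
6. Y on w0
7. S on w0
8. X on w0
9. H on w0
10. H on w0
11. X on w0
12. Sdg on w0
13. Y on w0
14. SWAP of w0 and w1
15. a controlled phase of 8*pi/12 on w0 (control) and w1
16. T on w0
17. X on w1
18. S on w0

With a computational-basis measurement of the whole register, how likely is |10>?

The probability of measuring |10> is 1/2. Key observation: steps 6-13 multiply out to the identity, so the circuit reduces to the remaining gates.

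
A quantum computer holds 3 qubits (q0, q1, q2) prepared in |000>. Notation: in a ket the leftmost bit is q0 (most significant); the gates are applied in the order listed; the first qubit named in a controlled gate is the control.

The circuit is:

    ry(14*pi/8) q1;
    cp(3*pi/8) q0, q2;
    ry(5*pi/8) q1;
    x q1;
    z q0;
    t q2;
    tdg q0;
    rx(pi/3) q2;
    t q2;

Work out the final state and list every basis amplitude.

After the circuit, the state carries amplitude -sqrt(3)*sqrt(sqrt(2)/4 + 1/2)*sin(5*pi/16)/2 + sqrt(3)*sqrt(1/2 - sqrt(2)/4)*cos(5*pi/16)/2 on |000>, -I*sqrt(1/2 - sqrt(2)/4)*exp(I*pi/4)*cos(5*pi/16)/2 + I*sqrt(sqrt(2)/4 + 1/2)*exp(I*pi/4)*sin(5*pi/16)/2 on |001>, -sqrt(3)*sqrt(sqrt(2)/4 + 1/2)*cos(5*pi/16)/2 - sqrt(3)*sqrt(1/2 - sqrt(2)/4)*sin(5*pi/16)/2 on |010>, I*sqrt(1/2 - sqrt(2)/4)*exp(I*pi/4)*sin(5*pi/16)/2 + I*sqrt(sqrt(2)/4 + 1/2)*exp(I*pi/4)*cos(5*pi/16)/2 on |011>, 0 on |100>, 0 on |101>, 0 on |110>, 0 on |111>.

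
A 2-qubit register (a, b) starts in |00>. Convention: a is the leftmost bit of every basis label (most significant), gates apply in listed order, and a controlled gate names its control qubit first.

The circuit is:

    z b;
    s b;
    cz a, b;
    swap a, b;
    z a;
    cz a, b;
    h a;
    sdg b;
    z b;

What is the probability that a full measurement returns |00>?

The probability of measuring |00> is 1/2.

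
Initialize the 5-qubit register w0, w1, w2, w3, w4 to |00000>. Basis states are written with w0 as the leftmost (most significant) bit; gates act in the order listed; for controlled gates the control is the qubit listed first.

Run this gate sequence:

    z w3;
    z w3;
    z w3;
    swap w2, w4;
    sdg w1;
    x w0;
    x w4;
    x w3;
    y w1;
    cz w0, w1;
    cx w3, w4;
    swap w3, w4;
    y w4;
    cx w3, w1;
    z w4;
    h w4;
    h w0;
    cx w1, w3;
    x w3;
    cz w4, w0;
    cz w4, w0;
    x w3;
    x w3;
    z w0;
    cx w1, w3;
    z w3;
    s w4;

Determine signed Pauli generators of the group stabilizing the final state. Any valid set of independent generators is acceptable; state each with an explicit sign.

The stabilizer group can be generated by +XIIII, +IIIIY, -IZIII, +IIZII, -IIIZI, among other valid generating sets.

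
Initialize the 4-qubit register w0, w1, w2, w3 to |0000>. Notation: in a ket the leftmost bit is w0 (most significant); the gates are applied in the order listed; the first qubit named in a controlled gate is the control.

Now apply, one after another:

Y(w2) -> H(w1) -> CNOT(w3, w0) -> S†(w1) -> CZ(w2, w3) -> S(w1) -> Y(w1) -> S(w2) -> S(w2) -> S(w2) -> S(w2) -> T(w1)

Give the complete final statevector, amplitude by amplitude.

The final amplitudes are sqrt(2)/2 on |0010>, -sqrt(2)*exp(I*pi/4)/2 on |0110>, and 0 on every other basis state.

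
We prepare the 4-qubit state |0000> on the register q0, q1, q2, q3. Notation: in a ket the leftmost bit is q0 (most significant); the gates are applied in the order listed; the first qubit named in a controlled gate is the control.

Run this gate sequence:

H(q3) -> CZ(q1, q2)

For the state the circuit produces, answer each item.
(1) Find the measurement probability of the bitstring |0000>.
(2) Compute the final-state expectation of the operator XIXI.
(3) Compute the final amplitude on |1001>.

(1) Outcome |0000> occurs with probability 1/2.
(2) The expectation value of XIXI is 0.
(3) The amplitude on |1001> is 0.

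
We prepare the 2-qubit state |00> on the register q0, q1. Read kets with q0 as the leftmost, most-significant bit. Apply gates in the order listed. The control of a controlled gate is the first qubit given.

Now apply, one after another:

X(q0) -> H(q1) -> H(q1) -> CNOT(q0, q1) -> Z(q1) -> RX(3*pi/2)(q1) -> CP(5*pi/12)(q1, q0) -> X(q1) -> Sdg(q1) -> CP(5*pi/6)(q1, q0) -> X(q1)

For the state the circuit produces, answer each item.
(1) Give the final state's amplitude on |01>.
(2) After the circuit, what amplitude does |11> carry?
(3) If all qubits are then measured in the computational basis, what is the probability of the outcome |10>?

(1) The amplitude on |01> is 0. Key observation: steps 2-3 multiply out to the identity, so the circuit reduces to the remaining gates.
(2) The final state's coefficient on |11> equals sqrt(2)*exp(5*I*pi/12)/2.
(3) A full measurement returns |10> with probability 1/2.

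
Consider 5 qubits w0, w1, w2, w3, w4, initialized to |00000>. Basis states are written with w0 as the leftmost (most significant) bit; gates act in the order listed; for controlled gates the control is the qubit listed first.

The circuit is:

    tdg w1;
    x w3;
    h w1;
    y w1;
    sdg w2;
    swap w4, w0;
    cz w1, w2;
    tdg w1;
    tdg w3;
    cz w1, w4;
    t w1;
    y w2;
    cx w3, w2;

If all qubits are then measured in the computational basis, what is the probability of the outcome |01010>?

The probability of measuring |01010> is 1/2.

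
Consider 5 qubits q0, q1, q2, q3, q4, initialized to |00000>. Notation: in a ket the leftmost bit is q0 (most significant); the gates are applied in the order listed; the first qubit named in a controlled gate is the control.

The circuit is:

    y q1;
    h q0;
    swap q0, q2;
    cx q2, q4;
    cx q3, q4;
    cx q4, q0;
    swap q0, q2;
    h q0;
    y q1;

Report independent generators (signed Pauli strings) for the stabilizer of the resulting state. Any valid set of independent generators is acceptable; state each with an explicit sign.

The final state is stabilized by the group generated by +XIIIZ, +ZIXIX, +IZIII, +IIZIZ, +IIIZI; other independent generating sets are equally valid.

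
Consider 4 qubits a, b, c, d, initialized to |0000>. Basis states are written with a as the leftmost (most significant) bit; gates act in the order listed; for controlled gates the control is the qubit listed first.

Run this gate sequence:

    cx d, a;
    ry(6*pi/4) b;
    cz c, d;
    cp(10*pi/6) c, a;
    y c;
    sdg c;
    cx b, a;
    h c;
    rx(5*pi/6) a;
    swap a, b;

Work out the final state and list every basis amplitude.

After the circuit, the state carries amplitude -sqrt(6)/8 + sqrt(2)/8 on |0000>, 0 on |0001>, -sqrt(2)/8 + sqrt(6)/8 on |0010>, 0 on |0011>, I*(sqrt(2) + sqrt(6))/8 on |0100>, 0 on |0101>, I*(-sqrt(6) - sqrt(2))/8 on |0110>, 0 on |0111>, I*(-sqrt(6) - sqrt(2))/8 on |1000>, 0 on |1001>, I*(sqrt(2) + sqrt(6))/8 on |1010>, 0 on |1011>, -sqrt(2)/8 + sqrt(6)/8 on |1100>, 0 on |1101>, -sqrt(6)/8 + sqrt(2)/8 on |1110>, 0 on |1111>.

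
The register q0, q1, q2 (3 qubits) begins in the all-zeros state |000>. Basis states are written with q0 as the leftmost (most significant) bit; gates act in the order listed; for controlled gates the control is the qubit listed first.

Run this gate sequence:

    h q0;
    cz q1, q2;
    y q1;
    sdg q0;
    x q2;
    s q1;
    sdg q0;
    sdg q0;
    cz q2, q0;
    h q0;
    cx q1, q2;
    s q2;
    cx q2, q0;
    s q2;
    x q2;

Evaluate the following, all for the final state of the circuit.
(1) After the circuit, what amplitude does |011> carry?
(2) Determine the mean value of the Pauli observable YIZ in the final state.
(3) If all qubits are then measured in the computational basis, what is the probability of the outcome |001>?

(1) The amplitude on |011> is -1/2 + I/2.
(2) In the final state, YIZ has expectation -1.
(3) A full measurement returns |001> with probability 0.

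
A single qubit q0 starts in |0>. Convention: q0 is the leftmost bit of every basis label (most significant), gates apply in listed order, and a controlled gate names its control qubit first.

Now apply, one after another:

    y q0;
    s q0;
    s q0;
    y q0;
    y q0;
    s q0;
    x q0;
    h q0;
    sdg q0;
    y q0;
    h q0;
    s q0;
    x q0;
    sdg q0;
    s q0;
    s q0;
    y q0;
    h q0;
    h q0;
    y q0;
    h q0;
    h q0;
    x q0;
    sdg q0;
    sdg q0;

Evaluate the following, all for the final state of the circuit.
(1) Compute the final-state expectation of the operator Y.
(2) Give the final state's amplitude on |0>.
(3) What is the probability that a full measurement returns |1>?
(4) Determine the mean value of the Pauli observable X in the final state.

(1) The expectation value of Y is -1. Key observation: the block from step 17 through step 20 cancels to the identity and can be dropped.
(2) The amplitude on |0> is -1/2 - I/2.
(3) The probability of measuring |1> is 1/2.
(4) The observable X averages to 0.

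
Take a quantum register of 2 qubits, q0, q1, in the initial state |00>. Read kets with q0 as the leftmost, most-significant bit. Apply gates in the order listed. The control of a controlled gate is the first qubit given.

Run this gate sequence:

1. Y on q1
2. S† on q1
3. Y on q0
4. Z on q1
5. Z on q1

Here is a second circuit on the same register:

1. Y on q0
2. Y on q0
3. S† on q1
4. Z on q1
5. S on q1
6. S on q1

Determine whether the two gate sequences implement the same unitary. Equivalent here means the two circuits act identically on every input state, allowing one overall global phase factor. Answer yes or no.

No — the two circuits implement different unitaries, even allowing a global phase.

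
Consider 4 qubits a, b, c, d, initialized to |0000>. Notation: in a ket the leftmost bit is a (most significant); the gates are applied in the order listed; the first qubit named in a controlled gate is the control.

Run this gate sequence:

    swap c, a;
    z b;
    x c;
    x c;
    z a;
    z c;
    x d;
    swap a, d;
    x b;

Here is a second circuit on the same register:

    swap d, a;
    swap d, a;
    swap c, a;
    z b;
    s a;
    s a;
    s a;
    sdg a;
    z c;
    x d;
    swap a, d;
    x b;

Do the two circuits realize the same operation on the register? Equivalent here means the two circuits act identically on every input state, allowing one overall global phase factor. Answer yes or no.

Yes, they are equivalent — the unitaries differ by at most a global phase.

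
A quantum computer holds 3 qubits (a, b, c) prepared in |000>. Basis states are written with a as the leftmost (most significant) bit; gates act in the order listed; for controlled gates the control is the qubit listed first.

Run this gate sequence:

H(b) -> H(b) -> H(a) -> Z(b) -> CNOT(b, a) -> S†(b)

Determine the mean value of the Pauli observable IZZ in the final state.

The observable IZZ averages to 1. Key observation: steps 1-2 multiply out to the identity, so the circuit reduces to the remaining gates.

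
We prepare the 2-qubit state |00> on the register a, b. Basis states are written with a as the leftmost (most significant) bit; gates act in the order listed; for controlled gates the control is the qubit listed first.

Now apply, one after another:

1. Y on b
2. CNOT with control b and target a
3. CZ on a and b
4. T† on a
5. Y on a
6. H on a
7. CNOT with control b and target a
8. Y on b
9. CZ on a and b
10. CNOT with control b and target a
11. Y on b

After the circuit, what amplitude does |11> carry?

The final state's coefficient on |11> equals sqrt(2)*exp(3*I*pi/4)/2.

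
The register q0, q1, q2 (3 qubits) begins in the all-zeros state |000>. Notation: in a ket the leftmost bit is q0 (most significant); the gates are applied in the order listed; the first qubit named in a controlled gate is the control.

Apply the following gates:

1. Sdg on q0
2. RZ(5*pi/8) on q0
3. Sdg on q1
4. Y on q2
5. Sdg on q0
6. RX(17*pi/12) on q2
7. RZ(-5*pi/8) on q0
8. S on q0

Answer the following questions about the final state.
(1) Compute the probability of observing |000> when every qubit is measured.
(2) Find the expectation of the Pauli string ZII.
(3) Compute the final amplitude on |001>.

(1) Outcome |000> occurs with probability -sqrt(2)/8 + sqrt(6)/8 + 1/2.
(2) The expectation value of ZII is 1.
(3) The amplitude on |001> is -I*sqrt(3*sqrt(2) + 6)/4 + I*sqrt(2 - sqrt(2))/4.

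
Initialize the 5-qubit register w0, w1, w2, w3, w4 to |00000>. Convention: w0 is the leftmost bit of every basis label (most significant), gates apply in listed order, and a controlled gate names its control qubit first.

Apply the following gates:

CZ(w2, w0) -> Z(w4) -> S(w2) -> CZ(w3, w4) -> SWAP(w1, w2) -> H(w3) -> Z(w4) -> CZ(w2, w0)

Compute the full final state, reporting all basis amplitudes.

The resulting statevector has amplitude sqrt(2)/2 on |00000>, sqrt(2)/2 on |00010>, and 0 on every other basis state.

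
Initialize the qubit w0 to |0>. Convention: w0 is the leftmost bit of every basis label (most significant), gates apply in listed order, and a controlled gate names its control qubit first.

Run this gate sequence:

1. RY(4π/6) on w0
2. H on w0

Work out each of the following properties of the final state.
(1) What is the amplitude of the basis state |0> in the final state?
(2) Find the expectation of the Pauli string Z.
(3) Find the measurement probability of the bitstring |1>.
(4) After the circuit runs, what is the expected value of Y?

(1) The final state's coefficient on |0> equals sqrt(2)/4 + sqrt(6)/4.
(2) In the final state, Z has expectation sqrt(3)/2.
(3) Outcome |1> occurs with probability 1/2 - sqrt(3)/4.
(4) The expectation value of Y is 0.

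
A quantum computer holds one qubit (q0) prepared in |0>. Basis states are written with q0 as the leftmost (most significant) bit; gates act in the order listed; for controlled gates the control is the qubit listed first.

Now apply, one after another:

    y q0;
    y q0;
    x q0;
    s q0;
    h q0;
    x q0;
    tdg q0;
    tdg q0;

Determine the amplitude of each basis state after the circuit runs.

The final amplitudes are -sqrt(2)*I/2 on |0>, sqrt(2)/2 on |1>.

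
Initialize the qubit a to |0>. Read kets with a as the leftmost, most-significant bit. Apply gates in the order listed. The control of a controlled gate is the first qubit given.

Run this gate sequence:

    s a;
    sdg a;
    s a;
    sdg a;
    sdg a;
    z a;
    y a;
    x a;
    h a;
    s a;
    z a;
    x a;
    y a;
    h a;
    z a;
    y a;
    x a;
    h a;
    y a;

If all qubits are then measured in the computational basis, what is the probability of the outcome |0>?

The probability of measuring |0> is 1/2.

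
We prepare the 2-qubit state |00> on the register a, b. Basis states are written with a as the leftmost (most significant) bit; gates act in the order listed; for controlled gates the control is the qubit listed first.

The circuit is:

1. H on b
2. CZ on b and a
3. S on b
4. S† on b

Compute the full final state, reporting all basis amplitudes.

The final amplitudes are sqrt(2)/2 on |00>, sqrt(2)/2 on |01>, 0 on |10>, 0 on |11>.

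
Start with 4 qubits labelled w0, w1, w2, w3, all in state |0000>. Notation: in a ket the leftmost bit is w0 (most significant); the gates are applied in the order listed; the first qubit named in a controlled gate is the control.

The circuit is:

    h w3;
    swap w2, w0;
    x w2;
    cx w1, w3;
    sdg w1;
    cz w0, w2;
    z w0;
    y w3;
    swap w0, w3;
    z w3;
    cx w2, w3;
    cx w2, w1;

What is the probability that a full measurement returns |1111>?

Outcome |1111> occurs with probability 1/2.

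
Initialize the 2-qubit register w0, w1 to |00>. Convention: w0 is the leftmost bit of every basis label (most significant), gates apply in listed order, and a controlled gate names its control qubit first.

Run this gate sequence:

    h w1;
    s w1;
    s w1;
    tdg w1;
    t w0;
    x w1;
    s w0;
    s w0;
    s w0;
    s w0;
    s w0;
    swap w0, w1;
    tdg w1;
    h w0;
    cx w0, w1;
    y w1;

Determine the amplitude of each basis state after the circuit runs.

The final amplitudes are 0 on |00>, -exp(I*pi/4)/2 + I/2 on |01>, exp(I*pi/4)/2 + I/2 on |10>, 0 on |11>. Key observation: gates 8-11 undo each other exactly, leaving only the rest of the circuit to track.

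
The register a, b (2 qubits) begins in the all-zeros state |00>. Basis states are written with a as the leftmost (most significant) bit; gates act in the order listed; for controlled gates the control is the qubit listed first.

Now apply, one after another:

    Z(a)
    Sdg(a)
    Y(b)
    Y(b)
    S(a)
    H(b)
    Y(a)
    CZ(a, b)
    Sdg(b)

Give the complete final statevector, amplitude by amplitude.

The final amplitudes are 0 on |00>, 0 on |01>, sqrt(2)*I/2 on |10>, -sqrt(2)/2 on |11>.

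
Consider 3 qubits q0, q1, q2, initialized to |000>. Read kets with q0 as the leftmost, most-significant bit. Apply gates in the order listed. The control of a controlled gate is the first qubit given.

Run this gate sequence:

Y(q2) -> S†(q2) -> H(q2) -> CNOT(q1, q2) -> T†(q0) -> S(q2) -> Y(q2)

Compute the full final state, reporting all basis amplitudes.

The resulting statevector has amplitude -sqrt(2)/2 on |000>, sqrt(2)*I/2 on |001>, and 0 on every other basis state.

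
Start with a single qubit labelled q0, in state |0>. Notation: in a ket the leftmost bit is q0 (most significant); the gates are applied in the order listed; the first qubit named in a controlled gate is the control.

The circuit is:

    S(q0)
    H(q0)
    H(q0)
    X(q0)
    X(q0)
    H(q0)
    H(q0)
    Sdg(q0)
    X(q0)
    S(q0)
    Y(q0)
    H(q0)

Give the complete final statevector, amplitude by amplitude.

The final amplitudes are sqrt(2)/2 on |0>, sqrt(2)/2 on |1>. Key observation: steps 1-8 multiply out to the identity, so the circuit reduces to the remaining gates.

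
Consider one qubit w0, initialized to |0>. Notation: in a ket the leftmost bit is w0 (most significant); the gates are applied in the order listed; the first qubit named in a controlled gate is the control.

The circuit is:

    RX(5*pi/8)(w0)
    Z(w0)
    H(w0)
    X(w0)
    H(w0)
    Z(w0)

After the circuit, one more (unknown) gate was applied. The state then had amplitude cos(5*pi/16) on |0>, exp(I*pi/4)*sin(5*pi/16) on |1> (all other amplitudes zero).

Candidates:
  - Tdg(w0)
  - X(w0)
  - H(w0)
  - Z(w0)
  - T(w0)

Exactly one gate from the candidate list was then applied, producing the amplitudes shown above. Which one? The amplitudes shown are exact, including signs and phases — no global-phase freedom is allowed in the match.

The unique candidate consistent with the amplitudes is Tdg(w0). Key observation: gates 3-6 undo each other exactly, leaving only the rest of the circuit to track.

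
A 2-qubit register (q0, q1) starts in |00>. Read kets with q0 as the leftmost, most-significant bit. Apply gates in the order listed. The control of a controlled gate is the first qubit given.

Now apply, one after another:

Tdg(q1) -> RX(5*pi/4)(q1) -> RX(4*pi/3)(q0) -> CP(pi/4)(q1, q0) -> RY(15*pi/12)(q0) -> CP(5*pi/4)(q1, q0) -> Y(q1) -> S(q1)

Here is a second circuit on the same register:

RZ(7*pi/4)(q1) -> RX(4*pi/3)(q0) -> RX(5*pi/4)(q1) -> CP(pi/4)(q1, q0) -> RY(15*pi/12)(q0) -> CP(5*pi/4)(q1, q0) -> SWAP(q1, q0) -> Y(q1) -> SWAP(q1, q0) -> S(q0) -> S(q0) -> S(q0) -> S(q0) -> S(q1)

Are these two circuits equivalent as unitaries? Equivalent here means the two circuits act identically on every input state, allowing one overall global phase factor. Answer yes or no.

No — the two circuits implement different unitaries, even allowing a global phase.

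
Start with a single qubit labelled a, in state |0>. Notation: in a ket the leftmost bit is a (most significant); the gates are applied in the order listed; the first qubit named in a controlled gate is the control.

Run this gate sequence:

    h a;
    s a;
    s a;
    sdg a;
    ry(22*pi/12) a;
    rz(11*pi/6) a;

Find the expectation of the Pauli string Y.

In the final state, Y has expectation sqrt(3)/2. Key observation: the block from step 3 through step 4 cancels to the identity and can be dropped.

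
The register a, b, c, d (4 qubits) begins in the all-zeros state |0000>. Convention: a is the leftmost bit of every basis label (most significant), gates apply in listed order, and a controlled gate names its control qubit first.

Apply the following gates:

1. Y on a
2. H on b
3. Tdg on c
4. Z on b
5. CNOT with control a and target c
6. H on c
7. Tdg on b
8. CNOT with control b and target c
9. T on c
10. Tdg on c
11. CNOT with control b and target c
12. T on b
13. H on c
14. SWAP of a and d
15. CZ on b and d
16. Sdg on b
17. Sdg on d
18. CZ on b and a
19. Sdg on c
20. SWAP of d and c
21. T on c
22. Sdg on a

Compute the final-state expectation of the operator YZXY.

In the final state, YZXY has expectation 0. Key observation: the block from step 6 through step 13 cancels to the identity and can be dropped.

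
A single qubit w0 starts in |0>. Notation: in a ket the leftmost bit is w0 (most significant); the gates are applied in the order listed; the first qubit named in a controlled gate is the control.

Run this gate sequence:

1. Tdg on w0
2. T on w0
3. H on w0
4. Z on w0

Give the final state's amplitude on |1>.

|1> carries amplitude -sqrt(2)/2 in the final state.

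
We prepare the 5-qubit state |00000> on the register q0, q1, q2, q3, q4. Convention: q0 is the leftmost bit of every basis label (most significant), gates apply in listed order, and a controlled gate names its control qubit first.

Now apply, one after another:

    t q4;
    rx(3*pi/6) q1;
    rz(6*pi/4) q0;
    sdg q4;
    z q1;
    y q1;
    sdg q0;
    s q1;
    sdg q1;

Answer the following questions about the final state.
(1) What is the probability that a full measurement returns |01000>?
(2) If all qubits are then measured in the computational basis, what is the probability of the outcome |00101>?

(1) A full measurement returns |01000> with probability 1/2. Key observation: the block from step 8 through step 9 cancels to the identity and can be dropped.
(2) The probability of measuring |00101> is 0.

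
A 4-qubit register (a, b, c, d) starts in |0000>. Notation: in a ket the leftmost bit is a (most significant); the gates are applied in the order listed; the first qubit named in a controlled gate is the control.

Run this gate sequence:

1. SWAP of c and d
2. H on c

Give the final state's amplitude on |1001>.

The amplitude on |1001> is 0.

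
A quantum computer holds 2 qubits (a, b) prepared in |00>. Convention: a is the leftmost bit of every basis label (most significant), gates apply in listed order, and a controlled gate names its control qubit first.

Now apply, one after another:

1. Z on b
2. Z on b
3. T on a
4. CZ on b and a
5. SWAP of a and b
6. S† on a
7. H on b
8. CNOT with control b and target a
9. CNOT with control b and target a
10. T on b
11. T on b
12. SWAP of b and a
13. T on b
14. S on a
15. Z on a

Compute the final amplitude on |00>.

The final state's coefficient on |00> equals sqrt(2)/2. Key observation: steps 8-9 multiply out to the identity, so the circuit reduces to the remaining gates.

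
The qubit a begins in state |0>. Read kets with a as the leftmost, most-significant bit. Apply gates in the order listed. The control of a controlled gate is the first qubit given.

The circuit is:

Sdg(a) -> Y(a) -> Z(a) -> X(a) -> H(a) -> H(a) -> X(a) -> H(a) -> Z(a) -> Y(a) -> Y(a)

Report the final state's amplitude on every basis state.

The resulting statevector has amplitude -sqrt(2)*I/2 on |0>, -sqrt(2)*I/2 on |1>. Key observation: gates 6-9 undo each other exactly, leaving only the rest of the circuit to track.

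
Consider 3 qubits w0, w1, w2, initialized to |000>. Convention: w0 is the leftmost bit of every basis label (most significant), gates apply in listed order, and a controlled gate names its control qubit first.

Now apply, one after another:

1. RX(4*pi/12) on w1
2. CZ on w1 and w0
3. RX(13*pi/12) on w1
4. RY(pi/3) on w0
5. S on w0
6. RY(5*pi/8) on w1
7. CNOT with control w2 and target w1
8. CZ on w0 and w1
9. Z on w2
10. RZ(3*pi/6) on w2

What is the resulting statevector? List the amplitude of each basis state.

The final amplitudes are sqrt(3)*sqrt(1/2 - sqrt(2)/4)*exp(-I*pi/4)*cos(5*pi/16)/4 + 3*I*sqrt(1/2 - sqrt(2)/4)*exp(-I*pi/4)*sin(5*pi/16)/4 + sqrt(3)*I*sqrt(sqrt(2)/4 + 1/2)*exp(-I*pi/4)*sin(5*pi/16)/4 - 3*sqrt(sqrt(2)/4 + 1/2)*exp(-I*pi/4)*cos(5*pi/16)/4 on |000>, 0 on |001>, -sqrt(3)*I*sqrt(sqrt(2)/4 + 1/2)*exp(-I*pi/4)*cos(5*pi/16)/4 - 3*I*sqrt(1/2 - sqrt(2)/4)*exp(-I*pi/4)*cos(5*pi/16)/4 + sqrt(3)*sqrt(1/2 - sqrt(2)/4)*exp(-I*pi/4)*sin(5*pi/16)/4 - 3*sqrt(sqrt(2)/4 + 1/2)*exp(-I*pi/4)*sin(5*pi/16)/4 on |010>, 0 on |011>, -sqrt(3)*I*sqrt(sqrt(2)/4 + 1/2)*exp(-I*pi/4)*cos(5*pi/16)/4 + I*sqrt(1/2 - sqrt(2)/4)*exp(-I*pi/4)*cos(5*pi/16)/4 - sqrt(3)*sqrt(1/2 - sqrt(2)/4)*exp(-I*pi/4)*sin(5*pi/16)/4 - sqrt(sqrt(2)/4 + 1/2)*exp(-I*pi/4)*sin(5*pi/16)/4 on |100>, 0 on |101>, -I*sqrt(1/2 - sqrt(2)/4)*exp(-I*pi/4)*sin(5*pi/16)/4 - sqrt(3)*sqrt(1/2 - sqrt(2)/4)*exp(-I*pi/4)*cos(5*pi/16)/4 - sqrt(sqrt(2)/4 + 1/2)*exp(-I*pi/4)*cos(5*pi/16)/4 + sqrt(3)*I*sqrt(sqrt(2)/4 + 1/2)*exp(-I*pi/4)*sin(5*pi/16)/4 on |110>, 0 on |111>.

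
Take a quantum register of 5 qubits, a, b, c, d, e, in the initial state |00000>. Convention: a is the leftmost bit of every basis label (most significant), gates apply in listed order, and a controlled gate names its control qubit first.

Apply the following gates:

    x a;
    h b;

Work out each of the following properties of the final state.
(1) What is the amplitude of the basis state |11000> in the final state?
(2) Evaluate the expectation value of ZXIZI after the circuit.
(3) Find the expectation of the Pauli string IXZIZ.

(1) |11000> carries amplitude sqrt(2)/2 in the final state.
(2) The expectation value of ZXIZI is -1.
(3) In the final state, IXZIZ has expectation 1.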